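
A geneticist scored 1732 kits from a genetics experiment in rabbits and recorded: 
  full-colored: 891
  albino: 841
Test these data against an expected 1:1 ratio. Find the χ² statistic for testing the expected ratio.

1.443

The 1:1 ratio has 2 parts, so with N = 1732 the expected counts are:
  full-colored: 1732 × 1/2 = 866
  albino: 1732 × 1/2 = 866
χ² = Σ (O − E)² / E
  full-colored: (891 − 866)² / 866 = 0.7217
  albino: (841 − 866)² / 866 = 0.7217
χ² = 0.7217 + 0.7217 = 1.4434 ≈ 1.443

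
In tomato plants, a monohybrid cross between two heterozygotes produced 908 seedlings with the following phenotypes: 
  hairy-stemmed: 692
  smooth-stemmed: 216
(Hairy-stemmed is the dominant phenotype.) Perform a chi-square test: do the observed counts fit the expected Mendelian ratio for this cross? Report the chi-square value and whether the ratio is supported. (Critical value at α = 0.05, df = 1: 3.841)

0.711; consistent

For a monohybrid cross between heterozygotes with complete dominance, the expected phenotypic ratio is 3:1.
Total ratio parts = 4. Expected numbers out of 908:
  hairy-stemmed: 908 × 3/4 = 681
  smooth-stemmed: 908 × 1/4 = 227
χ² = Σ (O − E)² / E
  hairy-stemmed: (692 − 681)² / 681 = 0.1777
  smooth-stemmed: (216 − 227)² / 227 = 0.5330
χ² = 0.1777 + 0.5330 = 0.7107 ≈ 0.711
Degrees of freedom = 2 − 1 = 1; critical value at α = 0.05 is 3.841.
Since 0.711 < 3.841, we fail to reject the null hypothesis — the data are consistent with the 3:1 ratio.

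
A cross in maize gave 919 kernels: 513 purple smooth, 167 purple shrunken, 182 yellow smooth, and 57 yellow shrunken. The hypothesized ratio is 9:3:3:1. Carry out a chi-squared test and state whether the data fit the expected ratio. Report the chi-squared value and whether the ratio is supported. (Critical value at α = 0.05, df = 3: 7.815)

0.742; consistent

Total ratio parts = 16. Expected numbers out of 919:
  purple smooth: 919 × 9/16 = 516.9375
  purple shrunken: 919 × 3/16 = 172.3125
  yellow smooth: 919 × 3/16 = 172.3125
  yellow shrunken: 919 × 1/16 = 57.4375
χ² = Σ (O − E)² / E
  purple smooth: (513 − 516.9375)² / 516.9375 = 0.0300
  purple shrunken: (167 − 172.3125)² / 172.3125 = 0.1638
  yellow smooth: (182 − 172.3125)² / 172.3125 = 0.5446
  yellow shrunken: (57 − 57.4375)² / 57.4375 = 0.0033
χ² = 0.0300 + 0.1638 + 0.5446 + 0.0033 = 0.7417 ≈ 0.742
Degrees of freedom = 4 − 1 = 3; critical value at α = 0.05 is 7.815.
Since 0.742 < 7.815, we fail to reject the null hypothesis — the data are consistent with the 9:3:3:1 ratio.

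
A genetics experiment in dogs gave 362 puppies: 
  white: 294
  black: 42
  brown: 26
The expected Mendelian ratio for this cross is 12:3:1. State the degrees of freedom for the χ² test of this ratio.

2

A goodness-of-fit test with 3 phenotype classes has df = 3 − 1 = 2.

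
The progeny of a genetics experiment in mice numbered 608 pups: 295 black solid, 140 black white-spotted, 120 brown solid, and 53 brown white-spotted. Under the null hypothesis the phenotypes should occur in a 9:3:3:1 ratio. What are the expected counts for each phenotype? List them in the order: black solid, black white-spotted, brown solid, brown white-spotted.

Expected counts for N = 608 under a 9:3:3:1 ratio (total parts = 16):
  black solid: 608 × 9/16 = 342
  black white-spotted: 608 × 3/16 = 114
  brown solid: 608 × 3/16 = 114
  brown white-spotted: 608 × 1/16 = 38

342, 114, 114, 38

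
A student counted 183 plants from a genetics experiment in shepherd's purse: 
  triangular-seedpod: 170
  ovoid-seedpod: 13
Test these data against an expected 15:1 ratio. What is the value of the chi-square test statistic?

0.228

The 15:1 ratio has 16 parts, so with N = 183 the expected counts are:
  triangular-seedpod: 183 × 15/16 = 171.5625
  ovoid-seedpod: 183 × 1/16 = 11.4375
χ² = Σ (O − E)² / E
  triangular-seedpod: (170 − 171.5625)² / 171.5625 = 0.0142
  ovoid-seedpod: (13 − 11.4375)² / 11.4375 = 0.2135
χ² = 0.0142 + 0.2135 = 0.2277 ≈ 0.228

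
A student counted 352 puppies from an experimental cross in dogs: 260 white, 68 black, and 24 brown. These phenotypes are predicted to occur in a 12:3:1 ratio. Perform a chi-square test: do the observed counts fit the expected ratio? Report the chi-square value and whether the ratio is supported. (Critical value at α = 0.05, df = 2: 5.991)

0.303; consistent

Under the 12:3:1 hypothesis (Σ ratio = 16, N = 352):
  white: 352 × 12/16 = 264
  black: 352 × 3/16 = 66
  brown: 352 × 1/16 = 22
χ² = Σ (O − E)² / E
  white: (260 − 264)² / 264 = 0.0606
  black: (68 − 66)² / 66 = 0.0606
  brown: (24 − 22)² / 22 = 0.1818
χ² = 0.0606 + 0.0606 + 0.1818 = 0.303
Degrees of freedom = 3 − 1 = 2; critical value at α = 0.05 is 5.991.
Since 0.303 < 5.991, we fail to reject the null hypothesis — the data are consistent with the 12:3:1 ratio.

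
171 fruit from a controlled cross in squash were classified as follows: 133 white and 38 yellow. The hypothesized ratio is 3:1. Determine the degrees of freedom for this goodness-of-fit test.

A goodness-of-fit test with 2 phenotype classes has df = 2 − 1 = 1.

1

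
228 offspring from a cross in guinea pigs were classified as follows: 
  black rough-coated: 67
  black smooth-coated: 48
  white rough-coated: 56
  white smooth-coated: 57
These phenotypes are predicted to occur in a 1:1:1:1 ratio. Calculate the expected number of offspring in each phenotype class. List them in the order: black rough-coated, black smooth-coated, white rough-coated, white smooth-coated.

57, 57, 57, 57

Under the 1:1:1:1 hypothesis (Σ ratio = 4, N = 228):
  black rough-coated: 228 × 1/4 = 57
  black smooth-coated: 228 × 1/4 = 57
  white rough-coated: 228 × 1/4 = 57
  white smooth-coated: 228 × 1/4 = 57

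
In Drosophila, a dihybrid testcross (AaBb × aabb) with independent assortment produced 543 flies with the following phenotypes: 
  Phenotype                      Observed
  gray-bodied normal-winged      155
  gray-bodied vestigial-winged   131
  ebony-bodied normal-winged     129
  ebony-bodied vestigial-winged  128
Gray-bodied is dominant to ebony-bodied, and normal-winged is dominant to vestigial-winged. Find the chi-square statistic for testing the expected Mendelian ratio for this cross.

A dihybrid testcross with independent assortment gives a 1:1:1:1 ratio.
Total ratio parts = 4. Expected numbers out of 543:
  gray-bodied normal-winged: 543 × 1/4 = 135.75
  gray-bodied vestigial-winged: 543 × 1/4 = 135.75
  ebony-bodied normal-winged: 543 × 1/4 = 135.75
  ebony-bodied vestigial-winged: 543 × 1/4 = 135.75
χ² = Σ (O − E)² / E
  gray-bodied normal-winged: (155 − 135.75)² / 135.75 = 2.7297
  gray-bodied vestigial-winged: (131 − 135.75)² / 135.75 = 0.1662
  ebony-bodied normal-winged: (129 − 135.75)² / 135.75 = 0.3356
  ebony-bodied vestigial-winged: (128 − 135.75)² / 135.75 = 0.4424
χ² = 2.7297 + 0.1662 + 0.3356 + 0.4424 = 3.6739 ≈ 3.674

3.674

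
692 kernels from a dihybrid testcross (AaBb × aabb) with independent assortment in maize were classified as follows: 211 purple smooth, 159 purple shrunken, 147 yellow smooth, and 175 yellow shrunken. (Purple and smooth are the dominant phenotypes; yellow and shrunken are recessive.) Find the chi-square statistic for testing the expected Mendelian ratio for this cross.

A dihybrid testcross with independent assortment gives a 1:1:1:1 ratio.
Expected counts for N = 692 under a 1:1:1:1 ratio (total parts = 4):
  purple smooth: 692 × 1/4 = 173
  purple shrunken: 692 × 1/4 = 173
  yellow smooth: 692 × 1/4 = 173
  yellow shrunken: 692 × 1/4 = 173
χ² = Σ (O − E)² / E
  purple smooth: (211 − 173)² / 173 = 8.3468
  purple shrunken: (159 − 173)² / 173 = 1.1329
  yellow smooth: (147 − 173)² / 173 = 3.9075
  yellow shrunken: (175 − 173)² / 173 = 0.0231
χ² = 8.3468 + 1.1329 + 3.9075 + 0.0231 = 13.4103 ≈ 13.410

13.410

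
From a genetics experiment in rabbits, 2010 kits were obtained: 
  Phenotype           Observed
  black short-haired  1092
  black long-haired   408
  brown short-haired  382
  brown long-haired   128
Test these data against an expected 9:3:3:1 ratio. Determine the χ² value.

Total ratio parts = 16. Expected numbers out of 2010:
  black short-haired: 2010 × 9/16 = 1130.625
  black long-haired: 2010 × 3/16 = 376.875
  brown short-haired: 2010 × 3/16 = 376.875
  brown long-haired: 2010 × 1/16 = 125.625
χ² = Σ (O − E)² / E
  black short-haired: (1092 − 1130.625)² / 1130.625 = 1.3195
  black long-haired: (408 − 376.875)² / 376.875 = 2.5705
  brown short-haired: (382 − 376.875)² / 376.875 = 0.0697
  brown long-haired: (128 − 125.625)² / 125.625 = 0.0449
χ² = 1.3195 + 2.5705 + 0.0697 + 0.0449 = 4.0046 ≈ 4.005

4.005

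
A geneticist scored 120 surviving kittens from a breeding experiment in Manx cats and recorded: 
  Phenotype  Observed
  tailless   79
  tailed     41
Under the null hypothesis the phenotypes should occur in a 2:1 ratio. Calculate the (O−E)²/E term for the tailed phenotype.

Under the 2:1 hypothesis (Σ ratio = 3, N = 120):
  tailless: 120 × 2/3 = 80
  tailed: 120 × 1/3 = 40
Contribution of tailed: (41 − 40)² / 40 = 0.0250

0.025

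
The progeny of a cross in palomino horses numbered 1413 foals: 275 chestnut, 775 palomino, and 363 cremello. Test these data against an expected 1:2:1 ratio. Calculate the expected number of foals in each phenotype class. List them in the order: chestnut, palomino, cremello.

353.25, 706.5, 353.25

The 1:2:1 ratio has 4 parts, so with N = 1413 the expected counts are:
  chestnut: 1413 × 1/4 = 353.25
  palomino: 1413 × 2/4 = 706.5
  cremello: 1413 × 1/4 = 353.25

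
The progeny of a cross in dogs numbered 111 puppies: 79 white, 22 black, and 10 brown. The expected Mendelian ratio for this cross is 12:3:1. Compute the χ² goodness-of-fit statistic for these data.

Under the 12:3:1 hypothesis (Σ ratio = 16, N = 111):
  white: 111 × 12/16 = 83.25
  black: 111 × 3/16 = 20.8125
  brown: 111 × 1/16 = 6.9375
χ² = Σ (O − E)² / E
  white: (79 − 83.25)² / 83.25 = 0.2170
  black: (22 − 20.8125)² / 20.8125 = 0.0678
  brown: (10 − 6.9375)² / 6.9375 = 1.3519
χ² = 0.2170 + 0.0678 + 1.3519 = 1.6367 ≈ 1.637

1.637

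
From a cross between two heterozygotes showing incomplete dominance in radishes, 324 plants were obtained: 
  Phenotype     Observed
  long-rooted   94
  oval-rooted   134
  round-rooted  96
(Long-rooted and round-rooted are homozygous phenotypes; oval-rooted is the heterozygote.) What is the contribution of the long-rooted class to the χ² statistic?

2.086

With incomplete dominance, a heterozygote × heterozygote cross gives a 1:2:1 phenotypic ratio.
Expected counts for N = 324 under a 1:2:1 ratio (total parts = 4):
  long-rooted: 324 × 1/4 = 81
  oval-rooted: 324 × 2/4 = 162
  round-rooted: 324 × 1/4 = 81
Contribution of long-rooted: (94 − 81)² / 81 = 2.0864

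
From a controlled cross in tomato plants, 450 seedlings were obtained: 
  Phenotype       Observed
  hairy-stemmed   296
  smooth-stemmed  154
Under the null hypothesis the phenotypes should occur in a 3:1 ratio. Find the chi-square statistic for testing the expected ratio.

20.412

The 3:1 ratio has 4 parts, so with N = 450 the expected counts are:
  hairy-stemmed: 450 × 3/4 = 337.5
  smooth-stemmed: 450 × 1/4 = 112.5
χ² = Σ (O − E)² / E
  hairy-stemmed: (296 − 337.5)² / 337.5 = 5.1030
  smooth-stemmed: (154 − 112.5)² / 112.5 = 15.3089
χ² = 5.1030 + 15.3089 = 20.4119 ≈ 20.412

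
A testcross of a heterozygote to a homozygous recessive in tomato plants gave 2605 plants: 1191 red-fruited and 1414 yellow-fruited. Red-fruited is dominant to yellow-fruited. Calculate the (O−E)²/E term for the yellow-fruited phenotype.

A testcross of a heterozygote (Aa × aa) gives a 1:1 phenotypic ratio.
The 1:1 ratio has 2 parts, so with N = 2605 the expected counts are:
  red-fruited: 2605 × 1/2 = 1302.5
  yellow-fruited: 2605 × 1/2 = 1302.5
Contribution of yellow-fruited: (1414 − 1302.5)² / 1302.5 = 9.5449

9.545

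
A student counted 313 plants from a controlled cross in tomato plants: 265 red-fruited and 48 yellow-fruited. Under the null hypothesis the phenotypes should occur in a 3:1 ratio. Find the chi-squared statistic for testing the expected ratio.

Under the 3:1 hypothesis (Σ ratio = 4, N = 313):
  red-fruited: 313 × 3/4 = 234.75
  yellow-fruited: 313 × 1/4 = 78.25
χ² = Σ (O − E)² / E
  red-fruited: (265 − 234.75)² / 234.75 = 3.8980
  yellow-fruited: (48 − 78.25)² / 78.25 = 11.6941
χ² = 3.8980 + 11.6941 = 15.5921 ≈ 15.592

15.592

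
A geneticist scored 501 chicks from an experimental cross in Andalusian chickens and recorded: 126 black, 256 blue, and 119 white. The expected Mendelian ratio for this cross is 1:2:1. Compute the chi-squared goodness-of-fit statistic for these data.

0.437

Total ratio parts = 4. Expected numbers out of 501:
  black: 501 × 1/4 = 125.25
  blue: 501 × 2/4 = 250.5
  white: 501 × 1/4 = 125.25
χ² = Σ (O − E)² / E
  black: (126 − 125.25)² / 125.25 = 0.0045
  blue: (256 − 250.5)² / 250.5 = 0.1208
  white: (119 − 125.25)² / 125.25 = 0.3119
χ² = 0.0045 + 0.1208 + 0.3119 = 0.4372 ≈ 0.437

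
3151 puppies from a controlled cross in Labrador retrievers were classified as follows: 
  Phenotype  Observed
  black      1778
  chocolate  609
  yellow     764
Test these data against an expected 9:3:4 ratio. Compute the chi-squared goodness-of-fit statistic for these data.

1.293

Under the 9:3:4 hypothesis (Σ ratio = 16, N = 3151):
  black: 3151 × 9/16 = 1772.4375
  chocolate: 3151 × 3/16 = 590.8125
  yellow: 3151 × 4/16 = 787.75
χ² = Σ (O − E)² / E
  black: (1778 − 1772.4375)² / 1772.4375 = 0.0175
  chocolate: (609 − 590.8125)² / 590.8125 = 0.5599
  yellow: (764 − 787.75)² / 787.75 = 0.7160
χ² = 0.0175 + 0.5599 + 0.7160 = 1.2934 ≈ 1.293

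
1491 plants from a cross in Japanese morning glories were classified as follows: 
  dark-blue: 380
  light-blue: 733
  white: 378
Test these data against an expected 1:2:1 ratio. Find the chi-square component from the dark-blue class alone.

0.141

Under the 1:2:1 hypothesis (Σ ratio = 4, N = 1491):
  dark-blue: 1491 × 1/4 = 372.75
  light-blue: 1491 × 2/4 = 745.5
  white: 1491 × 1/4 = 372.75
Contribution of dark-blue: (380 − 372.75)² / 372.75 = 0.1410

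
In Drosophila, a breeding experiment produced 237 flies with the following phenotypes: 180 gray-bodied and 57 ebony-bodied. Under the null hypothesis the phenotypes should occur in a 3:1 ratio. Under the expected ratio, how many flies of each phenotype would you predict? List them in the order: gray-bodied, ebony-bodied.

177.75, 59.25

Under the 3:1 hypothesis (Σ ratio = 4, N = 237):
  gray-bodied: 237 × 3/4 = 177.75
  ebony-bodied: 237 × 1/4 = 59.25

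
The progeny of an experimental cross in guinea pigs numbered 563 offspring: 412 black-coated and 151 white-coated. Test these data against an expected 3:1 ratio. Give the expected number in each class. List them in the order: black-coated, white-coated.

422.25, 140.75

Expected counts for N = 563 under a 3:1 ratio (total parts = 4):
  black-coated: 563 × 3/4 = 422.25
  white-coated: 563 × 1/4 = 140.75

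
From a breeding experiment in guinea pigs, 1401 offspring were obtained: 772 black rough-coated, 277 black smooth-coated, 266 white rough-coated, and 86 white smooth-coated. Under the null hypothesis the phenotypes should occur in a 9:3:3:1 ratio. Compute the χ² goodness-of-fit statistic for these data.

Expected counts for N = 1401 under a 9:3:3:1 ratio (total parts = 16):
  black rough-coated: 1401 × 9/16 = 788.0625
  black smooth-coated: 1401 × 3/16 = 262.6875
  white rough-coated: 1401 × 3/16 = 262.6875
  white smooth-coated: 1401 × 1/16 = 87.5625
χ² = Σ (O − E)² / E
  black rough-coated: (772 − 788.0625)² / 788.0625 = 0.3274
  black smooth-coated: (277 − 262.6875)² / 262.6875 = 0.7798
  white rough-coated: (266 − 262.6875)² / 262.6875 = 0.0418
  white smooth-coated: (86 − 87.5625)² / 87.5625 = 0.0279
χ² = 0.3274 + 0.7798 + 0.0418 + 0.0279 = 1.1769 ≈ 1.177

1.177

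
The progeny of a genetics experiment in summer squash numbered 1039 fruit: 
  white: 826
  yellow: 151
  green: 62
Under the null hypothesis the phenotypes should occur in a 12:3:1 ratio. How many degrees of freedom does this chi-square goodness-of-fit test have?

A goodness-of-fit test with 3 phenotype classes has df = 3 − 1 = 2.

2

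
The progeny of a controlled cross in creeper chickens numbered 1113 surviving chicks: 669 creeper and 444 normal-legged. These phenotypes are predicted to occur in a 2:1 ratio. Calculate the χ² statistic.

Under the 2:1 hypothesis (Σ ratio = 3, N = 1113):
  creeper: 1113 × 2/3 = 742
  normal-legged: 1113 × 1/3 = 371
χ² = Σ (O − E)² / E
  creeper: (669 − 742)² / 742 = 7.1819
  normal-legged: (444 − 371)² / 371 = 14.3639
χ² = 7.1819 + 14.3639 = 21.5458 ≈ 21.546

21.546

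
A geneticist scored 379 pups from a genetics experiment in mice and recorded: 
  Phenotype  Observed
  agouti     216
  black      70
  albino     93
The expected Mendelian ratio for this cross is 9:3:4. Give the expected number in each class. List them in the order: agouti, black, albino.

213.1875, 71.0625, 94.75

The 9:3:4 ratio has 16 parts, so with N = 379 the expected counts are:
  agouti: 379 × 9/16 = 213.1875
  black: 379 × 3/16 = 71.0625
  albino: 379 × 4/16 = 94.75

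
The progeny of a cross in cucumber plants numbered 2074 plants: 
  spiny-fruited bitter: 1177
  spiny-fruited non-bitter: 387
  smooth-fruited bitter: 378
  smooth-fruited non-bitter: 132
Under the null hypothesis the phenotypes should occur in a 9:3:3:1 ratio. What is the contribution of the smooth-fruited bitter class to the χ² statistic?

0.304

Under the 9:3:3:1 hypothesis (Σ ratio = 16, N = 2074):
  spiny-fruited bitter: 2074 × 9/16 = 1166.625
  spiny-fruited non-bitter: 2074 × 3/16 = 388.875
  smooth-fruited bitter: 2074 × 3/16 = 388.875
  smooth-fruited non-bitter: 2074 × 1/16 = 129.625
Contribution of smooth-fruited bitter: (378 − 388.875)² / 388.875 = 0.3041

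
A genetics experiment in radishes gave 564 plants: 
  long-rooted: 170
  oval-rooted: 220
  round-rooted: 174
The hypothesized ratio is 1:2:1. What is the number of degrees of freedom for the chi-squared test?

2

A goodness-of-fit test with 3 phenotype classes has df = 3 − 1 = 2.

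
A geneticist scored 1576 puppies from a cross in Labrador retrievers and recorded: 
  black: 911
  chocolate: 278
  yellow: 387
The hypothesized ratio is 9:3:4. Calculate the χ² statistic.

Under the 9:3:4 hypothesis (Σ ratio = 16, N = 1576):
  black: 1576 × 9/16 = 886.5
  chocolate: 1576 × 3/16 = 295.5
  yellow: 1576 × 4/16 = 394
χ² = Σ (O − E)² / E
  black: (911 − 886.5)² / 886.5 = 0.6771
  chocolate: (278 − 295.5)² / 295.5 = 1.0364
  yellow: (387 − 394)² / 394 = 0.1244
χ² = 0.6771 + 1.0364 + 0.1244 = 1.8379 ≈ 1.838

1.838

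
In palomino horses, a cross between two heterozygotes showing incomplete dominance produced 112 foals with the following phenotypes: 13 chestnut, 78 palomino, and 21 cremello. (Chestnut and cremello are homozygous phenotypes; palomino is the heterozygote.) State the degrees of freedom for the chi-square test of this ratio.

2

With incomplete dominance, a heterozygote × heterozygote cross gives a 1:2:1 phenotypic ratio.
A goodness-of-fit test with 3 phenotype classes has df = 3 − 1 = 2.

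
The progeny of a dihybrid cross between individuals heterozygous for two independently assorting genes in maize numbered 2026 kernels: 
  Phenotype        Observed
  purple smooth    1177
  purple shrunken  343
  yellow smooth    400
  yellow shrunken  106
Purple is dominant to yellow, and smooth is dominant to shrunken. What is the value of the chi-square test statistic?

A dihybrid F₂ with independent assortment and complete dominance at both loci gives a 9:3:3:1 phenotypic ratio.
Expected counts for N = 2026 under a 9:3:3:1 ratio (total parts = 16):
  purple smooth: 2026 × 9/16 = 1139.625
  purple shrunken: 2026 × 3/16 = 379.875
  yellow smooth: 2026 × 3/16 = 379.875
  yellow shrunken: 2026 × 1/16 = 126.625
χ² = Σ (O − E)² / E
  purple smooth: (1177 − 1139.625)² / 1139.625 = 1.2257
  purple shrunken: (343 − 379.875)² / 379.875 = 3.5795
  yellow smooth: (400 − 379.875)² / 379.875 = 1.0662
  yellow shrunken: (106 − 126.625)² / 126.625 = 3.3595
χ² = 1.2257 + 3.5795 + 1.0662 + 3.3595 = 9.2309 ≈ 9.231

9.231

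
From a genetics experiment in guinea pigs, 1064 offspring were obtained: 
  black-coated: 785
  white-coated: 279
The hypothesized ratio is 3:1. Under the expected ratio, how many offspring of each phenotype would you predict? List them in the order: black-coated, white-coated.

The 3:1 ratio has 4 parts, so with N = 1064 the expected counts are:
  black-coated: 1064 × 3/4 = 798
  white-coated: 1064 × 1/4 = 266

798, 266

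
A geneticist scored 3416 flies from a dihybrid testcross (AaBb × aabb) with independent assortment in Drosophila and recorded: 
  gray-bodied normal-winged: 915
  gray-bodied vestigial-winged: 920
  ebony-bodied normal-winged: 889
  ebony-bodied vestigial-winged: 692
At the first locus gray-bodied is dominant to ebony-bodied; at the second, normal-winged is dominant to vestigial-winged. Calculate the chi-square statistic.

A dihybrid testcross with independent assortment gives a 1:1:1:1 ratio.
Total ratio parts = 4. Expected numbers out of 3416:
  gray-bodied normal-winged: 3416 × 1/4 = 854
  gray-bodied vestigial-winged: 3416 × 1/4 = 854
  ebony-bodied normal-winged: 3416 × 1/4 = 854
  ebony-bodied vestigial-winged: 3416 × 1/4 = 854
χ² = Σ (O − E)² / E
  gray-bodied normal-winged: (915 − 854)² / 854 = 4.3571
  gray-bodied vestigial-winged: (920 − 854)² / 854 = 5.1007
  ebony-bodied normal-winged: (889 − 854)² / 854 = 1.4344
  ebony-bodied vestigial-winged: (692 − 854)² / 854 = 30.7307
χ² = 4.3571 + 5.1007 + 1.4344 + 30.7307 = 41.6229 ≈ 41.623

41.623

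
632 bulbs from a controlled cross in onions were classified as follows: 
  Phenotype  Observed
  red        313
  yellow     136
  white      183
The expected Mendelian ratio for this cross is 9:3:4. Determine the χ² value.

Expected counts for N = 632 under a 9:3:4 ratio (total parts = 16):
  red: 632 × 9/16 = 355.5
  yellow: 632 × 3/16 = 118.5
  white: 632 × 4/16 = 158
χ² = Σ (O − E)² / E
  red: (313 − 355.5)² / 355.5 = 5.0809
  yellow: (136 − 118.5)² / 118.5 = 2.5844
  white: (183 − 158)² / 158 = 3.9557
χ² = 5.0809 + 2.5844 + 3.9557 = 11.621

11.621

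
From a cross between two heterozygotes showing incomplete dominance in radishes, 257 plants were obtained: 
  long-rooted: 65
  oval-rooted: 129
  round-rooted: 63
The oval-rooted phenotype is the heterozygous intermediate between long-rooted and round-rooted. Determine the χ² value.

0.035

With incomplete dominance, a heterozygote × heterozygote cross gives a 1:2:1 phenotypic ratio.
Total ratio parts = 4. Expected numbers out of 257:
  long-rooted: 257 × 1/4 = 64.25
  oval-rooted: 257 × 2/4 = 128.5
  round-rooted: 257 × 1/4 = 64.25
χ² = Σ (O − E)² / E
  long-rooted: (65 − 64.25)² / 64.25 = 0.0088
  oval-rooted: (129 − 128.5)² / 128.5 = 0.0019
  round-rooted: (63 − 64.25)² / 64.25 = 0.0243
χ² = 0.0088 + 0.0019 + 0.0243 = 0.035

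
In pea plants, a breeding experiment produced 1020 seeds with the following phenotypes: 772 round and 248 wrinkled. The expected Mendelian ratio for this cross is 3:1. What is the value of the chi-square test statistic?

0.256

The 3:1 ratio has 4 parts, so with N = 1020 the expected counts are:
  round: 1020 × 3/4 = 765
  wrinkled: 1020 × 1/4 = 255
χ² = Σ (O − E)² / E
  round: (772 − 765)² / 765 = 0.0641
  wrinkled: (248 − 255)² / 255 = 0.1922
χ² = 0.0641 + 0.1922 = 0.2563 ≈ 0.256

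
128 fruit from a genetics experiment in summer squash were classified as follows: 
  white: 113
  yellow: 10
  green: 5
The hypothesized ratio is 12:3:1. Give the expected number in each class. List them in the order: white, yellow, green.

96, 24, 8

Under the 12:3:1 hypothesis (Σ ratio = 16, N = 128):
  white: 128 × 12/16 = 96
  yellow: 128 × 3/16 = 24
  green: 128 × 1/16 = 8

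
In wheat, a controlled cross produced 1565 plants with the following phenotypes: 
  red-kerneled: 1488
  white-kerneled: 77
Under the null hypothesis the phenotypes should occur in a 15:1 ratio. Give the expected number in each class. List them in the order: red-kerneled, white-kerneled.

1467.1875, 97.8125

Expected counts for N = 1565 under a 15:1 ratio (total parts = 16):
  red-kerneled: 1565 × 15/16 = 1467.1875
  white-kerneled: 1565 × 1/16 = 97.8125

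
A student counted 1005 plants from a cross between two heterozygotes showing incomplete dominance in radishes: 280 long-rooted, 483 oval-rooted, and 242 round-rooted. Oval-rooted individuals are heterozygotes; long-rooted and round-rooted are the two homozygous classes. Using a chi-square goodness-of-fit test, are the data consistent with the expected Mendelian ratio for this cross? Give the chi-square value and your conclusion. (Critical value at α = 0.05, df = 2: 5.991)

4.387; consistent

With incomplete dominance, a heterozygote × heterozygote cross gives a 1:2:1 phenotypic ratio.
Expected counts for N = 1005 under a 1:2:1 ratio (total parts = 4):
  long-rooted: 1005 × 1/4 = 251.25
  oval-rooted: 1005 × 2/4 = 502.5
  round-rooted: 1005 × 1/4 = 251.25
χ² = Σ (O − E)² / E
  long-rooted: (280 − 251.25)² / 251.25 = 3.2898
  oval-rooted: (483 − 502.5)² / 502.5 = 0.7567
  round-rooted: (242 − 251.25)² / 251.25 = 0.3405
χ² = 3.2898 + 0.7567 + 0.3405 = 4.387
Degrees of freedom = 3 − 1 = 2; critical value at α = 0.05 is 5.991.
Since 4.387 < 5.991, we fail to reject the null hypothesis — the data are consistent with the 1:2:1 ratio.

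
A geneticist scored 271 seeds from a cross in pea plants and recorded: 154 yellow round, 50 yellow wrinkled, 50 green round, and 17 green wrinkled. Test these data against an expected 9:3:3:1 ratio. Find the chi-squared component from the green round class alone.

The 9:3:3:1 ratio has 16 parts, so with N = 271 the expected counts are:
  yellow round: 271 × 9/16 = 152.4375
  yellow wrinkled: 271 × 3/16 = 50.8125
  green round: 271 × 3/16 = 50.8125
  green wrinkled: 271 × 1/16 = 16.9375
Contribution of green round: (50 − 50.8125)² / 50.8125 = 0.0130

0.013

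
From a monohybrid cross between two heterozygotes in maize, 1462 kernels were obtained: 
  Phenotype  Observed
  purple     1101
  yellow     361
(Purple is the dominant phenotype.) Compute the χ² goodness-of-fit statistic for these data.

0.074

For a monohybrid cross between heterozygotes with complete dominance, the expected phenotypic ratio is 3:1.
Under the 3:1 hypothesis (Σ ratio = 4, N = 1462):
  purple: 1462 × 3/4 = 1096.5
  yellow: 1462 × 1/4 = 365.5
χ² = Σ (O − E)² / E
  purple: (1101 − 1096.5)² / 1096.5 = 0.0185
  yellow: (361 − 365.5)² / 365.5 = 0.0554
χ² = 0.0185 + 0.0554 = 0.0739 ≈ 0.074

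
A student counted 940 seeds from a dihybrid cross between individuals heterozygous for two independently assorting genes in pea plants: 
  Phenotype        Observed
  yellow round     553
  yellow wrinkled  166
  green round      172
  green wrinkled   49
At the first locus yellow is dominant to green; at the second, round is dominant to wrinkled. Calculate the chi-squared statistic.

3.429

A dihybrid F₂ with independent assortment and complete dominance at both loci gives a 9:3:3:1 phenotypic ratio.
The 9:3:3:1 ratio has 16 parts, so with N = 940 the expected counts are:
  yellow round: 940 × 9/16 = 528.75
  yellow wrinkled: 940 × 3/16 = 176.25
  green round: 940 × 3/16 = 176.25
  green wrinkled: 940 × 1/16 = 58.75
χ² = Σ (O − E)² / E
  yellow round: (553 − 528.75)² / 528.75 = 1.1122
  yellow wrinkled: (166 − 176.25)² / 176.25 = 0.5961
  green round: (172 − 176.25)² / 176.25 = 0.1025
  green wrinkled: (49 − 58.75)² / 58.75 = 1.6181
χ² = 1.1122 + 0.5961 + 0.1025 + 1.6181 = 3.4289 ≈ 3.429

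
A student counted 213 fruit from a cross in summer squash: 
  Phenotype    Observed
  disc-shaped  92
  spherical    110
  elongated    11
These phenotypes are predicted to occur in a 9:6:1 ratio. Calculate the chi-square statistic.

Expected counts for N = 213 under a 9:6:1 ratio (total parts = 16):
  disc-shaped: 213 × 9/16 = 119.8125
  spherical: 213 × 6/16 = 79.875
  elongated: 213 × 1/16 = 13.3125
χ² = Σ (O − E)² / E
  disc-shaped: (92 − 119.8125)² / 119.8125 = 6.4562
  spherical: (110 − 79.875)² / 79.875 = 11.3617
  elongated: (11 − 13.3125)² / 13.3125 = 0.4017
χ² = 6.4562 + 11.3617 + 0.4017 = 18.2196 ≈ 18.220

18.220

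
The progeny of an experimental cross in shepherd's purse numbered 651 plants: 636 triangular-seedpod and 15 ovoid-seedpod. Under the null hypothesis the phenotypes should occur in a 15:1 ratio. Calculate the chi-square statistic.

Under the 15:1 hypothesis (Σ ratio = 16, N = 651):
  triangular-seedpod: 651 × 15/16 = 610.3125
  ovoid-seedpod: 651 × 1/16 = 40.6875
χ² = Σ (O − E)² / E
  triangular-seedpod: (636 − 610.3125)² / 610.3125 = 1.0812
  ovoid-seedpod: (15 − 40.6875)² / 40.6875 = 16.2175
χ² = 1.0812 + 16.2175 = 17.2987 ≈ 17.299

17.299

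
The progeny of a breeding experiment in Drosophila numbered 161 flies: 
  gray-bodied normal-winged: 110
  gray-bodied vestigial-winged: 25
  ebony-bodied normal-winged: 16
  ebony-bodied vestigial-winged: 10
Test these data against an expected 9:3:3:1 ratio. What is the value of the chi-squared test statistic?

11.732

Total ratio parts = 16. Expected numbers out of 161:
  gray-bodied normal-winged: 161 × 9/16 = 90.5625
  gray-bodied vestigial-winged: 161 × 3/16 = 30.1875
  ebony-bodied normal-winged: 161 × 3/16 = 30.1875
  ebony-bodied vestigial-winged: 161 × 1/16 = 10.0625
χ² = Σ (O − E)² / E
  gray-bodied normal-winged: (110 − 90.5625)² / 90.5625 = 4.1719
  gray-bodied vestigial-winged: (25 − 30.1875)² / 30.1875 = 0.8914
  ebony-bodied normal-winged: (16 − 30.1875)² / 30.1875 = 6.6678
  ebony-bodied vestigial-winged: (10 − 10.0625)² / 10.0625 = 0.0004
χ² = 4.1719 + 0.8914 + 6.6678 + 0.0004 = 11.7315 ≈ 11.732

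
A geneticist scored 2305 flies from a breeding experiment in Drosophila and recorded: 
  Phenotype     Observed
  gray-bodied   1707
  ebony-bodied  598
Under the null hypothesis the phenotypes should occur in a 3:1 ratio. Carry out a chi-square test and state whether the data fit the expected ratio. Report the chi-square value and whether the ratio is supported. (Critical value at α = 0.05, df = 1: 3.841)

The 3:1 ratio has 4 parts, so with N = 2305 the expected counts are:
  gray-bodied: 2305 × 3/4 = 1728.75
  ebony-bodied: 2305 × 1/4 = 576.25
χ² = Σ (O − E)² / E
  gray-bodied: (1707 − 1728.75)² / 1728.75 = 0.2736
  ebony-bodied: (598 − 576.25)² / 576.25 = 0.8209
χ² = 0.2736 + 0.8209 = 1.0945 ≈ 1.095
Degrees of freedom = 2 − 1 = 1; critical value at α = 0.05 is 3.841.
Since 1.095 < 3.841, we fail to reject the null hypothesis — the data are consistent with the 3:1 ratio.

1.095; consistent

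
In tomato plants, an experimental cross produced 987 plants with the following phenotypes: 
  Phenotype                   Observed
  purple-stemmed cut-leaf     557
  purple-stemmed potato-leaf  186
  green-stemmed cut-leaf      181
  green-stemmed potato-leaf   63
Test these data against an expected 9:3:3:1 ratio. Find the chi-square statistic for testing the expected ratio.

0.128

The 9:3:3:1 ratio has 16 parts, so with N = 987 the expected counts are:
  purple-stemmed cut-leaf: 987 × 9/16 = 555.1875
  purple-stemmed potato-leaf: 987 × 3/16 = 185.0625
  green-stemmed cut-leaf: 987 × 3/16 = 185.0625
  green-stemmed potato-leaf: 987 × 1/16 = 61.6875
χ² = Σ (O − E)² / E
  purple-stemmed cut-leaf: (557 − 555.1875)² / 555.1875 = 0.0059
  purple-stemmed potato-leaf: (186 − 185.0625)² / 185.0625 = 0.0047
  green-stemmed cut-leaf: (181 − 185.0625)² / 185.0625 = 0.0892
  green-stemmed potato-leaf: (63 − 61.6875)² / 61.6875 = 0.0279
χ² = 0.0059 + 0.0047 + 0.0892 + 0.0279 = 0.1277 ≈ 0.128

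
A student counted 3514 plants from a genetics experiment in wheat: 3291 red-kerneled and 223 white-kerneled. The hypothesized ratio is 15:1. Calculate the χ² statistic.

Expected counts for N = 3514 under a 15:1 ratio (total parts = 16):
  red-kerneled: 3514 × 15/16 = 3294.375
  white-kerneled: 3514 × 1/16 = 219.625
χ² = Σ (O − E)² / E
  red-kerneled: (3291 − 3294.375)² / 3294.375 = 0.0035
  white-kerneled: (223 − 219.625)² / 219.625 = 0.0519
χ² = 0.0035 + 0.0519 = 0.0554 ≈ 0.055

0.055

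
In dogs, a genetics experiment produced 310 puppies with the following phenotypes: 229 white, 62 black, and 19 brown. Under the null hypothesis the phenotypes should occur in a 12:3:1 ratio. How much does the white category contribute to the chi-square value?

0.053

Total ratio parts = 16. Expected numbers out of 310:
  white: 310 × 12/16 = 232.5
  black: 310 × 3/16 = 58.125
  brown: 310 × 1/16 = 19.375
Contribution of white: (229 − 232.5)² / 232.5 = 0.0527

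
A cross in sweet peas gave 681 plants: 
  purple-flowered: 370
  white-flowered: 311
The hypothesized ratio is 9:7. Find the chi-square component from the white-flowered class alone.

Total ratio parts = 16. Expected numbers out of 681:
  purple-flowered: 681 × 9/16 = 383.0625
  white-flowered: 681 × 7/16 = 297.9375
Contribution of white-flowered: (311 − 297.9375)² / 297.9375 = 0.5727

0.573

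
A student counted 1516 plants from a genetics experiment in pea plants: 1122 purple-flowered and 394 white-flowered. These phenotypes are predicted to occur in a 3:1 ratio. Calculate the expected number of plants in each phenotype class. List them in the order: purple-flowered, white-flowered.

1137, 379

The 3:1 ratio has 4 parts, so with N = 1516 the expected counts are:
  purple-flowered: 1516 × 3/4 = 1137
  white-flowered: 1516 × 1/4 = 379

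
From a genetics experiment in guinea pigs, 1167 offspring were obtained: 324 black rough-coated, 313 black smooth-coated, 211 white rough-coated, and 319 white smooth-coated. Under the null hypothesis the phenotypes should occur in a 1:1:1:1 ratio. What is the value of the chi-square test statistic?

30.008

Expected counts for N = 1167 under a 1:1:1:1 ratio (total parts = 4):
  black rough-coated: 1167 × 1/4 = 291.75
  black smooth-coated: 1167 × 1/4 = 291.75
  white rough-coated: 1167 × 1/4 = 291.75
  white smooth-coated: 1167 × 1/4 = 291.75
χ² = Σ (O − E)² / E
  black rough-coated: (324 − 291.75)² / 291.75 = 3.5649
  black smooth-coated: (313 − 291.75)² / 291.75 = 1.5478
  white rough-coated: (211 − 291.75)² / 291.75 = 22.3498
  white smooth-coated: (319 − 291.75)² / 291.75 = 2.5452
χ² = 3.5649 + 1.5478 + 22.3498 + 2.5452 = 30.0077 ≈ 30.008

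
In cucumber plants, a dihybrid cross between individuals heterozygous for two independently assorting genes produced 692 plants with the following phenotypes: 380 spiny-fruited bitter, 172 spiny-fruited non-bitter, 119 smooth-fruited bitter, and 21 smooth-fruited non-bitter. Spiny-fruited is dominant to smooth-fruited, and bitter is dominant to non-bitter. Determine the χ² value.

A dihybrid F₂ with independent assortment and complete dominance at both loci gives a 9:3:3:1 phenotypic ratio.
Expected counts for N = 692 under a 9:3:3:1 ratio (total parts = 16):
  spiny-fruited bitter: 692 × 9/16 = 389.25
  spiny-fruited non-bitter: 692 × 3/16 = 129.75
  smooth-fruited bitter: 692 × 3/16 = 129.75
  smooth-fruited non-bitter: 692 × 1/16 = 43.25
χ² = Σ (O − E)² / E
  spiny-fruited bitter: (380 − 389.25)² / 389.25 = 0.2198
  spiny-fruited non-bitter: (172 − 129.75)² / 129.75 = 13.7577
  smooth-fruited bitter: (119 − 129.75)² / 129.75 = 0.8907
  smooth-fruited non-bitter: (21 − 43.25)² / 43.25 = 11.4465
χ² = 0.2198 + 13.7577 + 0.8907 + 11.4465 = 26.3147 ≈ 26.315

26.315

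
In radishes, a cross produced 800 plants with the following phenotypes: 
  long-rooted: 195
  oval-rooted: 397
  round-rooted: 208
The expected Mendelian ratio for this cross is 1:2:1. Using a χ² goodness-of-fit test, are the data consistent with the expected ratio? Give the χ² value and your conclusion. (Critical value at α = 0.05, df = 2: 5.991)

The 1:2:1 ratio has 4 parts, so with N = 800 the expected counts are:
  long-rooted: 800 × 1/4 = 200
  oval-rooted: 800 × 2/4 = 400
  round-rooted: 800 × 1/4 = 200
χ² = Σ (O − E)² / E
  long-rooted: (195 − 200)² / 200 = 0.1250
  oval-rooted: (397 − 400)² / 400 = 0.0225
  round-rooted: (208 − 200)² / 200 = 0.3200
χ² = 0.1250 + 0.0225 + 0.3200 = 0.4675 ≈ 0.468
Degrees of freedom = 3 − 1 = 2; critical value at α = 0.05 is 5.991.
Since 0.468 < 5.991, we fail to reject the null hypothesis — the data are consistent with the 1:2:1 ratio.

0.468; consistent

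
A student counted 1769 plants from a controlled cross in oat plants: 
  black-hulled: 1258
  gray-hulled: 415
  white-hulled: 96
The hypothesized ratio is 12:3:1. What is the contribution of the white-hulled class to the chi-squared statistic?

1.918

Total ratio parts = 16. Expected numbers out of 1769:
  black-hulled: 1769 × 12/16 = 1326.75
  gray-hulled: 1769 × 3/16 = 331.6875
  white-hulled: 1769 × 1/16 = 110.5625
Contribution of white-hulled: (96 − 110.5625)² / 110.5625 = 1.9181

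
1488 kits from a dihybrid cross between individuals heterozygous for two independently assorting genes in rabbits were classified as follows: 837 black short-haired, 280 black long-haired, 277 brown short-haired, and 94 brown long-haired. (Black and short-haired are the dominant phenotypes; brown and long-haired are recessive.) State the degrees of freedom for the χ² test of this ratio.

A dihybrid F₂ with independent assortment and complete dominance at both loci gives a 9:3:3:1 phenotypic ratio.
A goodness-of-fit test with 4 phenotype classes has df = 4 − 1 = 3.

3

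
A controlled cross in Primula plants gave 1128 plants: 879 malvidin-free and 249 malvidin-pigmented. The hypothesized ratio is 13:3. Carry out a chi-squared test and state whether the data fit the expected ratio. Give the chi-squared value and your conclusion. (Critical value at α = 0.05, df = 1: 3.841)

Expected counts for N = 1128 under a 13:3 ratio (total parts = 16):
  malvidin-free: 1128 × 13/16 = 916.5
  malvidin-pigmented: 1128 × 3/16 = 211.5
χ² = Σ (O − E)² / E
  malvidin-free: (879 − 916.5)² / 916.5 = 1.5344
  malvidin-pigmented: (249 − 211.5)² / 211.5 = 6.6489
χ² = 1.5344 + 6.6489 = 8.1833 ≈ 8.183
Degrees of freedom = 2 − 1 = 1; critical value at α = 0.05 is 3.841.
Since 8.183 > 3.841, we reject the null hypothesis — the data do not fit the 13:3 ratio.

8.183; not consistent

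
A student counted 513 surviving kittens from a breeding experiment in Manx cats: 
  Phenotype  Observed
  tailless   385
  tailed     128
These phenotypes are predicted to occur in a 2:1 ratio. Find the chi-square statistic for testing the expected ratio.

16.219

Under the 2:1 hypothesis (Σ ratio = 3, N = 513):
  tailless: 513 × 2/3 = 342
  tailed: 513 × 1/3 = 171
χ² = Σ (O − E)² / E
  tailless: (385 − 342)² / 342 = 5.4064
  tailed: (128 − 171)² / 171 = 10.8129
χ² = 5.4064 + 10.8129 = 16.2193 ≈ 16.219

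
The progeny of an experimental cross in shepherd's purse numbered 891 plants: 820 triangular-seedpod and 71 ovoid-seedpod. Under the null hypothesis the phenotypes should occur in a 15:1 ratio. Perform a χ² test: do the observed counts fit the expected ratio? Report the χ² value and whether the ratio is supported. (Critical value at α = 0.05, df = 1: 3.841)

4.491; not consistent

Under the 15:1 hypothesis (Σ ratio = 16, N = 891):
  triangular-seedpod: 891 × 15/16 = 835.3125
  ovoid-seedpod: 891 × 1/16 = 55.6875
χ² = Σ (O − E)² / E
  triangular-seedpod: (820 − 835.3125)² / 835.3125 = 0.2807
  ovoid-seedpod: (71 − 55.6875)² / 55.6875 = 4.2105
χ² = 0.2807 + 4.2105 = 4.4912 ≈ 4.491
Degrees of freedom = 2 − 1 = 1; critical value at α = 0.05 is 3.841.
Since 4.491 > 3.841, we reject the null hypothesis — the data do not fit the 15:1 ratio.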